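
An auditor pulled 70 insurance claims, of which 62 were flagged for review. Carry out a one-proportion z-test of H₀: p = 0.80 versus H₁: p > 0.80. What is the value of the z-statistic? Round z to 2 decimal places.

z = 1.79

The sample proportion is 62/70 = 0.88571.
Null standard error: √(0.80·0.20/70) = √0.002285714 = 0.047809.
z = (p̂ − p₀)/SE = (0.88571 − 0.80)/0.047809 = 1.79.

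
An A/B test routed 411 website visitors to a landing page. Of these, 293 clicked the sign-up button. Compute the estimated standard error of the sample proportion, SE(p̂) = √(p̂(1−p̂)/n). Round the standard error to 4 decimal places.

The sample proportion is 293/411 = 0.71290.
p̂(1−p̂) = 0.71290·0.28710 = 0.204674.
SE = √(0.204674/411) = 0.0223.

SE = 0.0223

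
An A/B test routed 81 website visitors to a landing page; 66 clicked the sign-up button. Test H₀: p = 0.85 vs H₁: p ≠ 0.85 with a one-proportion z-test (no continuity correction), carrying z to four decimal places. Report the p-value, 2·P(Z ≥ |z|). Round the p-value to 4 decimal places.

With x = 66 successes in n = 81, p̂ = 0.81481.
Under H₀, SE = √(p₀(1−p₀)/n) = √(0.85·0.15/81) = √0.001574074 = 0.039675.
z = (p̂ − p₀)/SE = (66/81 − 0.85)/0.039675 ≈ -0.8868.
From the standard normal, 2·P(Z ≥ |z|) = 0.3752.

p-value = 0.3752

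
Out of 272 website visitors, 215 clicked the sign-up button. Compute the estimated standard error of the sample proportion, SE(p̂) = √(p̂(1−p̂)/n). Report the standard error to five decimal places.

Sample proportion p̂ = 215/272 = 0.79044.
p̂(1−p̂) = 0.79044·0.20956 = 0.165645.
Dividing by n and taking the root: √0.000608989 = 0.02468.

SE = 0.02468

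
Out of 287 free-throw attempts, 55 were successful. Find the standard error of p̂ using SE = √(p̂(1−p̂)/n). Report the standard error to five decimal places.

SE = 0.02323

The sample proportion is 55/287 = 0.19164.
p̂(1−p̂) = 0.19164·0.80836 = 0.154914.
SE = √(0.154914/287) = √0.000539770 = 0.02323.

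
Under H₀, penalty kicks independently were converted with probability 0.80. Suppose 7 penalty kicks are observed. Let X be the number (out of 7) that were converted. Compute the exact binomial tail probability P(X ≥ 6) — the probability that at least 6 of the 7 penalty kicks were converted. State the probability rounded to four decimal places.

P = 0.5767

X ~ Binomial(n=7, p=0.80).
P(X ≥ 6) = C(7,6)·0.80^6·0.20^1 + C(7,7)·0.80^7·0.20^0.
= 0.367002 + 0.209715 = 0.5767.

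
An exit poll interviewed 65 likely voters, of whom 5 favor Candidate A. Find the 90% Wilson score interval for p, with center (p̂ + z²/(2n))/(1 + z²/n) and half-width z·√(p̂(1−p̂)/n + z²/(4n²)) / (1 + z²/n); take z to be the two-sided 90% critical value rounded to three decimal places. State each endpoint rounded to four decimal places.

p̂ = 5/65 = 0.07692; z = 1.645, so z² = 2.706025.
1 + z²/n = 1.041631.
Adjusted center: (0.07692 + z²/(2n))/1.041631 = 0.09383.
Radicand: p̂(1−p̂)/n + z²/(4n²) = 0.001092399 + 0.000160120 = 0.001252519.
Half-width = z·√(radicand)/denom = 1.645·0.035391/1.041631 = 0.05589.
Interval: 0.09383 ± 0.05589 → (0.0379, 0.1497).

(0.0379, 0.1497)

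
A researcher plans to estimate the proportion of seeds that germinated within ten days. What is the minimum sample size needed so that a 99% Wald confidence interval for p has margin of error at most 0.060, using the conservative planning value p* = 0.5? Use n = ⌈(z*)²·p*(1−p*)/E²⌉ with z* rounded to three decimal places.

n = 461

The 99% critical value is z* = 2.576.
p*(1−p*) = 0.50·0.50 = 0.2500.
Required n before rounding: 6.635776 × 0.2500 / 0.060² = 460.818.
Rounding up, n = 461.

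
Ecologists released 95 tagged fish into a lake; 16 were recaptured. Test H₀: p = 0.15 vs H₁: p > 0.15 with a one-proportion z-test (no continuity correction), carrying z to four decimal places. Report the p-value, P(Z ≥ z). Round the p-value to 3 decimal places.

The sample proportion is 16/95 = 0.16842.
Under H₀, SE = √(p₀(1−p₀)/n) = √(0.15·0.85/95) = √0.001342105 = 0.036635.
Test statistic (full precision, shown to 4 dp): z = (16/95 − 0.15)/SE₀ ≈ 0.5028.
From the standard normal, P(Z ≥ z) = 0.308.

p-value = 0.308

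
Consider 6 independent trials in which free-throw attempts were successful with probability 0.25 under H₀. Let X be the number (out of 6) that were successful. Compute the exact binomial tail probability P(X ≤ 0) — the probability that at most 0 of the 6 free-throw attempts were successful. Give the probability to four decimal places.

P = 0.1780

X is binomial with n = 6 and p = 0.25.
P(X ≤ 0) = C(6,0)·0.25^0·0.75^6.
= 0.177979 = 0.1780.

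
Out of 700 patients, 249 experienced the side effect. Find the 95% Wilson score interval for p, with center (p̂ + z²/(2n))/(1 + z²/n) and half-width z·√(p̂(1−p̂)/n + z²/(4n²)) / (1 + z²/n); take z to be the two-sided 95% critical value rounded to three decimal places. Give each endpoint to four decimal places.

p̂ = 249/700 = 0.35571; z = 1.960, so z² = 3.841600.
1 + z²/n = 1.005488.
Adjusted center: (0.35571 + z²/(2n))/1.005488 = 0.35650.
Radicand: p̂(1−p̂)/n + z²/(4n²) = 0.000327402 + 0.000001960 = 0.000329362.
Half-width = z·√(radicand)/denom = 1.960·0.018148/1.005488 = 0.03538.
Interval: 0.35650 ± 0.03538 → (0.3211, 0.3919).

(0.3211, 0.3919)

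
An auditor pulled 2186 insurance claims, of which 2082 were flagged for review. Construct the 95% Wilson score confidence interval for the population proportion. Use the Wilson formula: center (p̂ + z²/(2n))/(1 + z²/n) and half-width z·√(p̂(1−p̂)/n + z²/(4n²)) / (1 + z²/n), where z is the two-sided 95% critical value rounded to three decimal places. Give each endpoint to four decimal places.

(0.9427, 0.9606)

p̂ = 2082/2186 = 0.95242; z = 1.960, so z² = 3.841600.
Denominator 1 + z²/n = 1 + 3.841600/2186 = 1.001757.
Center = (0.95242 + 0.000879)/1.001757 = 0.95163.
Radicand: p̂(1−p̂)/n + z²/(4n²) = 0.000020728 + 0.000000201 = 0.000020929.
Half-width = 1.960·√0.000020929/1.001757 = 0.00895.
Interval: 0.95163 ± 0.00895 → (0.9427, 0.9606).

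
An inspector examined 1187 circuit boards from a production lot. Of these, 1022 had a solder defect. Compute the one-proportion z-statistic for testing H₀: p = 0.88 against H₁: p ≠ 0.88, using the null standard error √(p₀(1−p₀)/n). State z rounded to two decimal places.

p̂ = 1022/1187 = 0.86099.
SE₀ = √(0.88·0.12/1187) = 0.009432.
z = (p̂ − p₀)/SE = (0.86099 − 0.88)/0.009432 = -2.02.

z = -2.02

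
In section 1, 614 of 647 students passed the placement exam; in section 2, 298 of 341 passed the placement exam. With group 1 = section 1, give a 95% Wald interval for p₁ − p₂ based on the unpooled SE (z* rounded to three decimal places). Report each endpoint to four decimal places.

p̂₁ = 0.94900, p̂₂ = 0.87390, so the observed difference is 0.07510.
Unpooled SE = √(p̂₁(1−p̂₁)/n₁ + p̂₂(1−p̂₂)/n₂) = √(0.000074812 + 0.000323163) = 0.019949.
z* = 1.960 at the 95% level. Margin = 1.960·0.019949 = 0.03910.
Interval: 0.07510 ± 0.03910 → (0.0360, 0.1142).

(0.0360, 0.1142)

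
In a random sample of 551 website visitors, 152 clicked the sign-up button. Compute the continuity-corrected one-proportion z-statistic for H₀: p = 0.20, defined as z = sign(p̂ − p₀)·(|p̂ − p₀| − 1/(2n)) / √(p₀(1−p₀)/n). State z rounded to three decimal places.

The sample proportion is 152/551 = 0.27586. p̂ − p₀ = 0.075862.
1/(2n) = 0.000907.
Corrected numerator: |0.075862| − 0.000907 = 0.074955.
Under H₀, SE = √(p₀(1−p₀)/n) = √(0.20·0.80/551) = √0.000290381 = 0.017041.
z = (+)0.074955/0.017041 = 4.399.

z = 4.399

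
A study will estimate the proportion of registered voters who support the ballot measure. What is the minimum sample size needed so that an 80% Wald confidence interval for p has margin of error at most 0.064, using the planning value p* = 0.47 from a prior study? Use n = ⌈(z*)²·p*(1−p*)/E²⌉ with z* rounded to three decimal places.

n = 100

The 80% critical value is z* = 1.282.
p*(1−p*) = 0.2491.
Required n before rounding: 1.643524 × 0.2491 / 0.064² = 99.952.
⌈99.952⌉ = 100.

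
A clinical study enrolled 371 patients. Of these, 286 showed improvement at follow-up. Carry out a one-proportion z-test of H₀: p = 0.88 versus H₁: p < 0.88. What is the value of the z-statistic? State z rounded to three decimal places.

z = -6.467

With x = 286 successes in n = 371, p̂ = 0.77089.
SE₀ = √(0.88·0.12/371) = 0.016871.
z = (0.77089 − 0.88)/0.016871 = -0.10911/0.016871 = -6.467.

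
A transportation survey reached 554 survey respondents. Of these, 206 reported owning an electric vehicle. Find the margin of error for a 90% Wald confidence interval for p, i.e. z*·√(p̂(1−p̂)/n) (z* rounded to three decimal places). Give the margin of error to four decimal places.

With x = 206 successes in n = 554, p̂ = 0.37184.
SE = √(p̂(1−p̂)/n) = √(0.233575/554) = 0.020533.
For 90% confidence, z* = 1.645.
So ME = 0.0338.

ME = 0.0338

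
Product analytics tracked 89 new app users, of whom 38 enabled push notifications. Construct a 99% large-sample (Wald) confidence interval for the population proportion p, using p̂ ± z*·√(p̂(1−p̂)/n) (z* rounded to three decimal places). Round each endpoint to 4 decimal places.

(0.2919, 0.5620)

p̂ = 38/89 = 0.42697.
Standard error of p̂: √(0.244666/89) = √0.002749057 = 0.052431.
z* = 2.576 at the 99% level.
Margin = 2.576·0.052431 = 0.13506.
So the interval runs from 0.2919 to 0.5620.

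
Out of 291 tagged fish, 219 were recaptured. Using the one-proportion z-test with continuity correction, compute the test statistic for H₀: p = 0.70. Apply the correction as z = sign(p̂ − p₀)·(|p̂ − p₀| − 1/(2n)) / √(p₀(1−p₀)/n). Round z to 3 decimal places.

z = 1.893

p̂ = 219/291 = 0.75258. p̂ − p₀ = 0.052577.
Continuity correction 1/(2n) = 1/582 = 0.001718.
Corrected numerator: |0.052577| − 0.001718 = 0.050859.
Null standard error: √(0.70·0.30/291) = √0.000721649 = 0.026864.
z = +0.050859/0.026864 = 1.893.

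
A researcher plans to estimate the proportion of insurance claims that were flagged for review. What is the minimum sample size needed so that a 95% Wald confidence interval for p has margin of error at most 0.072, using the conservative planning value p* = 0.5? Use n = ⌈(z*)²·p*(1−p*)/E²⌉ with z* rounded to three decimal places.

The 95% critical value is z* = 1.960.
p*(1−p*) = 0.2500.
(z*)²·p*(1−p*)/E² = 3.841600·0.2500/0.005184 = 185.262.
Rounding up, n = 186.

n = 186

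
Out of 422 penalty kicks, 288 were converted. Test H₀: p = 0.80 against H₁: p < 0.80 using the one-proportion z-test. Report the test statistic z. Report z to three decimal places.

z = -6.036

With x = 288 successes in n = 422, p̂ = 0.68246.
Under H₀, SE = √(p₀(1−p₀)/n) = √(0.80·0.20/422) = √0.000379147 = 0.019472.
z = (0.68246 − 0.80)/0.019472 = -0.11754/0.019472 = -6.036.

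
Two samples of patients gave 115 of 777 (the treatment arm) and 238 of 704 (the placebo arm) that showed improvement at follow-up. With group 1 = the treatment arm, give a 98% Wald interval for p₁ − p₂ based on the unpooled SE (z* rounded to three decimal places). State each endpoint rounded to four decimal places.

p̂₁ = 115/777 = 0.14801, p̂₂ = 238/704 = 0.33807; p̂₁ − p̂₂ = -0.19006.
SE = √(0.000162290 + 0.000317867) = √0.000480157 = 0.021912.
z* = 2.326 at the 98% level. Margin of error = 0.05097.
CI: -0.19006 ± 0.05097 = (-0.2410, -0.1391).

(-0.2410, -0.1391)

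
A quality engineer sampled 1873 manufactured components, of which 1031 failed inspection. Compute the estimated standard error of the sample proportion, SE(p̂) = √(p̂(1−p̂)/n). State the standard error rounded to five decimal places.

The sample proportion is 1031/1873 = 0.55045.
p̂(1−p̂) = 0.247455.
SE = √(0.247455/1873) = 0.01149.

SE = 0.01149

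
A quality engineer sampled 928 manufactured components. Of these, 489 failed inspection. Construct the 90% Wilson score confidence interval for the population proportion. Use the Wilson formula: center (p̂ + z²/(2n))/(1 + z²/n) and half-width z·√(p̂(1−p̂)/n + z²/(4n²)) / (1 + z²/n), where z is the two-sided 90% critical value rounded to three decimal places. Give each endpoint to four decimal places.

(0.4999, 0.5538)

p̂ = 489/928 = 0.52694; z = 1.645, so z² = 2.706025.
Denominator 1 + z²/n = 1 + 2.706025/928 = 1.002916.
Adjusted center: (0.52694 + z²/(2n))/1.002916 = 0.52686.
Radicand: p̂(1−p̂)/n + z²/(4n²) = 0.000268614 + 0.000000786 = 0.000269400.
Half-width = 1.645·√0.000269400/1.002916 = 0.02692.
So the interval runs from 0.4999 to 0.5538.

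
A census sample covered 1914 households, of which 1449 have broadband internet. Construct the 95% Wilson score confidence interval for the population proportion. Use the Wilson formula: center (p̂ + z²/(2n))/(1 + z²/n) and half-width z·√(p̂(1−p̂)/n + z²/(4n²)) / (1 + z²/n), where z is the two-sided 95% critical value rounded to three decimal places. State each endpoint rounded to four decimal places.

p̂ = 1449/1914 = 0.75705; z = 1.960, so z² = 3.841600.
1 + z²/n = 1.002007.
Center = (0.75705 + 0.001004)/1.002007 = 0.75654.
Radicand: p̂(1−p̂)/n + z²/(4n²) = 0.000096094 + 0.000000262 = 0.000096356.
Half-width = z·√(radicand)/denom = 1.960·0.009816/1.002007 = 0.01920.
CI: 0.75654 ± 0.01920 = (0.7373, 0.7757).

(0.7373, 0.7757)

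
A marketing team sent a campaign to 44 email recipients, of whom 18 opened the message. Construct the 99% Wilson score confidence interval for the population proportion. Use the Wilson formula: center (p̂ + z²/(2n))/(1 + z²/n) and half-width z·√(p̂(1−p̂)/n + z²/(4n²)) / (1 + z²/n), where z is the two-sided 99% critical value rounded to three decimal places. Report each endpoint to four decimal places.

p̂ = 18/44 = 0.40909; z = 2.576, so z² = 6.635776.
Denominator 1 + z²/n = 1 + 6.635776/44 = 1.150813.
Center = (0.40909 + 0.075407)/1.150813 = 0.42100.
Radicand: p̂(1−p̂)/n + z²/(4n²) = 0.005493989 + 0.000856893 = 0.006350882.
Half-width = 2.576·√0.006350882/1.150813 = 0.17838.
CI: 0.42100 ± 0.17838 = (0.2426, 0.5994).

(0.2426, 0.5994)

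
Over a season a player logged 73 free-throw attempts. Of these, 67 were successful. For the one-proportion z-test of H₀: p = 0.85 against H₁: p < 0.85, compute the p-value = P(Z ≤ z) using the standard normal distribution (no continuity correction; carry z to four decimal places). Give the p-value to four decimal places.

p-value = 0.9477

Sample proportion p̂ = 67/73 = 0.91781.
Under H₀, SE = √(p₀(1−p₀)/n) = √(0.85·0.15/73) = √0.001746575 = 0.041792.
z = (p̂ − p₀)/SE = (67/73 − 0.85)/0.041792 ≈ 1.6225.
p-value = P(Z ≤ z) with z = 1.6225 → 0.9477.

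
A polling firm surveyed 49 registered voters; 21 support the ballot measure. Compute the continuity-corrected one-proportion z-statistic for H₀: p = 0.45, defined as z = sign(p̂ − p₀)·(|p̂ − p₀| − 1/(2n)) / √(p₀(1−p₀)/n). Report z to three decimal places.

With x = 21 successes in n = 49, p̂ = 0.42857. p̂ − p₀ = -0.021429.
Continuity correction 1/(2n) = 1/98 = 0.010204.
Corrected numerator: |-0.021429| − 0.010204 = 0.011225.
SE₀ = √(0.45·0.55/49) = 0.071071.
z = (−)0.011225/0.071071 = -0.158.

z = -0.158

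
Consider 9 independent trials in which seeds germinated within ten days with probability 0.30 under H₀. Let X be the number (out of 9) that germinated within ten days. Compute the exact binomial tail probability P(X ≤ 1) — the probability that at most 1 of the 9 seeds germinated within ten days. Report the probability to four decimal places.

X is binomial with n = 9 and p = 0.30.
P(X ≤ 1) = C(9,0)·0.30^0·0.70^9 + C(9,1)·0.30^1·0.70^8.
= 0.040354 + 0.155650 = 0.1960.

P = 0.1960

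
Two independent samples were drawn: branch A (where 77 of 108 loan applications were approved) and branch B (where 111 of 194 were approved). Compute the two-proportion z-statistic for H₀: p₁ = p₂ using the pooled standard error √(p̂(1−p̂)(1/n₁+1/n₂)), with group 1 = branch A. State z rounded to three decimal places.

z = 2.419

Sample proportions: p̂₁ = 77/108 = 0.71296 and p̂₂ = 111/194 = 0.57216.
Pooled p̂ = (77+111)/(108+194) = 188/302 = 0.62252.
Pooled SE = √[0.2349897·0.01441390] ≈ 0.058199.
z = 0.14080/0.058199 = 2.419.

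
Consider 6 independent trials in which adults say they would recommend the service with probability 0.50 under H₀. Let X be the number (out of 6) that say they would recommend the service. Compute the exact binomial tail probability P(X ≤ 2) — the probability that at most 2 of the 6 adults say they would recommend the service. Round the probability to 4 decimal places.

P = 0.3438

X is binomial with n = 6 and p = 0.50.
P(X ≤ 2) = C(6,0)·0.50^0·0.50^6 + C(6,1)·0.50^1·0.50^5 + C(6,2)·0.50^2·0.50^4.
= 0.015625 + 0.093750 + 0.234375 = 0.3438.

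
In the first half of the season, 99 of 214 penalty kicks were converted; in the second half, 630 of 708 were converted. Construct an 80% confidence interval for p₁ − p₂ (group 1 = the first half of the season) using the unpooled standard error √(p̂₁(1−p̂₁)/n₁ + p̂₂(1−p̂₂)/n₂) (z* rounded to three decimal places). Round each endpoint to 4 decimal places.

(-0.4734, -0.3810)

p̂₁ = 0.46262, p̂₂ = 0.88983, so the observed difference is -0.42721.
Unpooled SE = √(p̂₁(1−p̂₁)/n₁ + p̂₂(1−p̂₂)/n₂) = √(0.001161694 + 0.000138464) = 0.036058.
The 80% critical value is z* = 1.282. Margin = 1.282·0.036058 = 0.04623.
So the interval runs from -0.4734 to -0.3810.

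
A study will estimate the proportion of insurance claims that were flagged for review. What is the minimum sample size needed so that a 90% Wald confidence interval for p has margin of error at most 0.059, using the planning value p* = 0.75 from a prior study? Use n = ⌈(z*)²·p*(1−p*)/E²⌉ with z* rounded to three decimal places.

n = 146

z* = 1.645 at the 90% level.
p*(1−p*) = 0.75·0.25 = 0.1875.
Required n before rounding: 2.706025 × 0.1875 / 0.059² = 145.757.
Rounding up, n = 146.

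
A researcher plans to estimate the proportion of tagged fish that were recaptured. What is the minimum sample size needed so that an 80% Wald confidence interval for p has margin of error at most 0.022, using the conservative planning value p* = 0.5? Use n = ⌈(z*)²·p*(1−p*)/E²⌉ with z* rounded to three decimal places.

z* = 1.282 at the 80% level.
p*(1−p*) = 0.2500.
(z*)²·p*(1−p*)/E² = 1.643524·0.2500/0.000484 = 848.928.
Rounding up, n = 849.

n = 849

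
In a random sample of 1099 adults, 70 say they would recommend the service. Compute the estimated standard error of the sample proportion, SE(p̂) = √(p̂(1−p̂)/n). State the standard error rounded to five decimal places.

SE = 0.00737

With x = 70 successes in n = 1099, p̂ = 0.06369.
p̂(1−p̂) = 0.06369·0.93631 = 0.059634.
Dividing by n and taking the root: √0.000054262 = 0.00737.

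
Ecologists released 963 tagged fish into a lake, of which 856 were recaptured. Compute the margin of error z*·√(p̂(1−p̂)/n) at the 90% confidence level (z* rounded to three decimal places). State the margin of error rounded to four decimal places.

ME = 0.0167

p̂ = 856/963 = 0.88889.
SE = √(p̂(1−p̂)/n) = √(0.098765/963) = 0.010127.
For 90% confidence, z* = 1.645.
ME = 1.645·0.010127 = 0.0167.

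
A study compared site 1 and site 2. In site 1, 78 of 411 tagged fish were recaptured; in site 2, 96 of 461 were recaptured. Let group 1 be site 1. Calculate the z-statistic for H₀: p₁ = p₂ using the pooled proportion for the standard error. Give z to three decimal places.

Sample proportions: p̂₁ = 78/411 = 0.18978 and p̂₂ = 96/461 = 0.20824.
Pooling: p̂ = 174/872 = 0.19954.
Pooled SE = √[0.1597246·0.00460229] ≈ 0.027113.
z = -0.01846/0.027113 = -0.681.

z = -0.681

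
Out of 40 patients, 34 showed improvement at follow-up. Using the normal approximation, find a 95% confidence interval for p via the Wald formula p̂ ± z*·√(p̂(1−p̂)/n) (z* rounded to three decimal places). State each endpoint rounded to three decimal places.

With x = 34 successes in n = 40, p̂ = 0.85000.
Standard error of p̂: √(0.127500/40) = √0.003187500 = 0.056458.
z* = 1.960 at the 95% level.
Margin = 1.960·0.056458 = 0.11066.
So the interval runs from 0.739 to 0.961.

(0.739, 0.961)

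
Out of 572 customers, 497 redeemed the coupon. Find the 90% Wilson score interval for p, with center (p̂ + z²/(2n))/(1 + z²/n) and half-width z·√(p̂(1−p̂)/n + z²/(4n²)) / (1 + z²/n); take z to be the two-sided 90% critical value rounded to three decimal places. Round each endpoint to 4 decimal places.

p̂ = 497/572 = 0.86888; z = 1.645, so z² = 2.706025.
Denominator 1 + z²/n = 1 + 2.706025/572 = 1.004731.
Adjusted center: (0.86888 + z²/(2n))/1.004731 = 0.86714.
Radicand: p̂(1−p̂)/n + z²/(4n²) = 0.000199173 + 0.000002068 = 0.000201241.
Half-width = 1.645·√0.000201241/1.004731 = 0.02323.
Interval: 0.86714 ± 0.02323 → (0.8439, 0.8904).

(0.8439, 0.8904)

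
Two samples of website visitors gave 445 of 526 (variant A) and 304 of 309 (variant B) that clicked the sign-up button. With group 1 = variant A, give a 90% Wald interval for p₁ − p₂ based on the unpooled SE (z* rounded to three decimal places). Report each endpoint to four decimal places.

(-0.1663, -0.1094)

p̂₁ = 445/526 = 0.84601, p̂₂ = 304/309 = 0.98382; p̂₁ − p̂₂ = -0.13781.
Unpooled SE = √(p̂₁(1−p̂₁)/n₁ + p̂₂(1−p̂₂)/n₂) = √(0.000247678 + 0.000051519) = 0.017297.
The 90% critical value is z* = 1.645. Margin of error = 0.02845.
Interval: -0.13781 ± 0.02845 → (-0.1663, -0.1094).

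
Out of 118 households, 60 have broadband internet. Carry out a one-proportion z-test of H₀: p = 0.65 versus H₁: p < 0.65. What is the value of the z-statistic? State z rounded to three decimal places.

z = -3.223

With x = 60 successes in n = 118, p̂ = 0.50847.
SE₀ = √(0.65·0.35/118) = 0.043909.
Test statistic: z = -0.14153/0.043909 = -3.223.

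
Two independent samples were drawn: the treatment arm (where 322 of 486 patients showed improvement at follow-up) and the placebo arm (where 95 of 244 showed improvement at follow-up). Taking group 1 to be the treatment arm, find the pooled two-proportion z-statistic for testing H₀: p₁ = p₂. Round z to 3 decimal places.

z = 7.036

Sample proportions: p̂₁ = 322/486 = 0.66255 and p̂₂ = 95/244 = 0.38934.
Pooled p̂ = (322+95)/(486+244) = 417/730 = 0.57123.
SE = √[p̂(1−p̂)(1/n₁+1/n₂)] = √[0.57123·0.42877·(1/486+1/244)] ≈ 0.038830.
z = 0.27321/0.038830 = 7.036.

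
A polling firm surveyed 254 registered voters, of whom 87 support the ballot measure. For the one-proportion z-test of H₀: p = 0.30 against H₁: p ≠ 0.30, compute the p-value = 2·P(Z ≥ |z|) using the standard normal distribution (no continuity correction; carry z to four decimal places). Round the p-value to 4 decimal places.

p-value = 0.1392

Sample proportion p̂ = 87/254 = 0.34252.
SE₀ = √(0.30·0.70/254) = 0.028754.
z = (p̂ − p₀)/SE = (87/254 − 0.30)/0.028754 ≈ 1.4788.
From the standard normal, 2·P(Z ≥ |z|) = 0.1392.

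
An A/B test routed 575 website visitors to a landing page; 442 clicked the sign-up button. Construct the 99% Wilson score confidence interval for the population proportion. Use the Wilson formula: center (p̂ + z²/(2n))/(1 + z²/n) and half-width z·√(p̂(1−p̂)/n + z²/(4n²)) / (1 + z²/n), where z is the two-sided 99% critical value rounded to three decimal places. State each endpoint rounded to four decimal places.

(0.7205, 0.8108)

Here p̂ = 442/575 = 0.76870 and z = 2.576 (z² = 6.635776).
Denominator 1 + z²/n = 1 + 6.635776/575 = 1.011540.
Adjusted center: (0.76870 + z²/(2n))/1.011540 = 0.76563.
Radicand: p̂(1−p̂)/n + z²/(4n²) = 0.000309222 + 0.000005018 = 0.000314240.
Half-width = 2.576·√0.000314240/1.011540 = 0.04514.
CI: 0.76563 ± 0.04514 = (0.7205, 0.8108).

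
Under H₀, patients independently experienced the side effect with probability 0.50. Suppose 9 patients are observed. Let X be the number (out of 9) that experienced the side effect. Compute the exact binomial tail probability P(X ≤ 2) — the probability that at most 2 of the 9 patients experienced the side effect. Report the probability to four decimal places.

X ~ Binomial(n=9, p=0.50).
P(X ≤ 2) = C(9,0)·0.50^0·0.50^9 + C(9,1)·0.50^1·0.50^8 + C(9,2)·0.50^2·0.50^7.
= 0.001953 + 0.017578 + 0.070312 = 0.0898.

P = 0.0898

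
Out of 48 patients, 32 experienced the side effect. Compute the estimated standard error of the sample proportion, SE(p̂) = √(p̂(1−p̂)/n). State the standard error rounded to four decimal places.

SE = 0.0680

Sample proportion p̂ = 32/48 = 0.66667.
p̂(1−p̂) = 0.222221.
Dividing by n and taking the root: √0.004629604 = 0.0680.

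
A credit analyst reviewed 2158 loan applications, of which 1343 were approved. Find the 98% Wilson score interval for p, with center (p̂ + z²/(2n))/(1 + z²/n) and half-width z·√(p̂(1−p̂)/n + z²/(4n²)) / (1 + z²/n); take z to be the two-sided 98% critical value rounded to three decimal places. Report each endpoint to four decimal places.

(0.5978, 0.6463)

p̂ = 1343/2158 = 0.62234; z = 2.326, so z² = 5.410276.
Denominator 1 + z²/n = 1 + 5.410276/2158 = 1.002507.
Center = (0.62234 + 0.001254)/1.002507 = 0.62203.
Radicand: p̂(1−p̂)/n + z²/(4n²) = 0.000108913 + 0.000000290 = 0.000109203.
Half-width = z·√(radicand)/denom = 2.326·0.010450/1.002507 = 0.02425.
CI: 0.62203 ± 0.02425 = (0.5978, 0.6463).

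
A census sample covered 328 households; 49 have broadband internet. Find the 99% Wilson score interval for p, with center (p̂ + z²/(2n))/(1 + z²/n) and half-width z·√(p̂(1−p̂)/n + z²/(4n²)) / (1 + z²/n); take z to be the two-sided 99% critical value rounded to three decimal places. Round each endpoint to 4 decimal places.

(0.1057, 0.2070)

Here p̂ = 49/328 = 0.14939 and z = 2.576 (z² = 6.635776).
Denominator 1 + z²/n = 1 + 6.635776/328 = 1.020231.
Center = (0.14939 + 0.010116)/1.020231 = 0.15634.
Radicand: p̂(1−p̂)/n + z²/(4n²) = 0.000387417 + 0.000015420 = 0.000402837.
Half-width = z·√(radicand)/denom = 2.576·0.020071/1.020231 = 0.05068.
Interval: 0.15634 ± 0.05068 → (0.1057, 0.2070).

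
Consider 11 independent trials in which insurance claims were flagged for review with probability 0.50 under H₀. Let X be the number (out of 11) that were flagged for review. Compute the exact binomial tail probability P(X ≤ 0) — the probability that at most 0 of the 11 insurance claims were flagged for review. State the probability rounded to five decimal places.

X ~ Binomial(n=11, p=0.50).
P(X ≤ 0) = C(11,0)·0.50^0·0.50^11.
= 0.000488 = 0.00049.

P = 0.00049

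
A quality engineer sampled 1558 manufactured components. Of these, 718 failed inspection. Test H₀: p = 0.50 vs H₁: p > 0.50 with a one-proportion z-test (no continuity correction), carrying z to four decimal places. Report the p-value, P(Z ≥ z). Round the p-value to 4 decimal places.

The sample proportion is 718/1558 = 0.46085.
Under H₀, SE = √(p₀(1−p₀)/n) = √(0.50·0.50/1558) = √0.000160462 = 0.012667.
z = (p̂ − p₀)/SE = (718/1558 − 0.50)/0.012667 ≈ -3.0908.
From the standard normal, P(Z ≥ z) = 0.9990.

p-value = 0.9990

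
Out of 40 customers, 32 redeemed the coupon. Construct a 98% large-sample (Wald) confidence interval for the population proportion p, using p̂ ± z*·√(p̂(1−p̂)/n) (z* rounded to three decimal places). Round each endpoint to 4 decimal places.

(0.6529, 0.9471)

p̂ = 32/40 = 0.80000.
SE = √(p̂(1−p̂)/n) = √(0.160000/40) = 0.063246.
For 98% confidence, z* = 2.326.
Margin of error: 2.326 × 0.063246 = 0.14711.
CI: 0.80000 ± 0.14711 = (0.6529, 0.9471).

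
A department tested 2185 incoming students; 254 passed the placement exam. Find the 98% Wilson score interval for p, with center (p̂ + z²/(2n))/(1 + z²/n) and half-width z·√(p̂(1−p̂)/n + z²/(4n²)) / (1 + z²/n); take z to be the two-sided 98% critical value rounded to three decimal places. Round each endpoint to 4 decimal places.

(0.1012, 0.1332)

p̂ = 254/2185 = 0.11625; z = 2.326, so z² = 5.410276.
1 + z²/n = 1.002476.
Adjusted center: (0.11625 + z²/(2n))/1.002476 = 0.11720.
Radicand: p̂(1−p̂)/n + z²/(4n²) = 0.000047018 + 0.000000283 = 0.000047301.
Half-width = z·√(radicand)/denom = 2.326·0.006878/1.002476 = 0.01596.
So the interval runs from 0.1012 to 0.1332.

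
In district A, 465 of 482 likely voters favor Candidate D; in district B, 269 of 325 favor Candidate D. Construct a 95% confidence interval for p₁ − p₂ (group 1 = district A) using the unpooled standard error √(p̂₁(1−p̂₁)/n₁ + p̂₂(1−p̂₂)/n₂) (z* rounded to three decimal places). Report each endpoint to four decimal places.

p̂₁ = 0.96473, p̂₂ = 0.82769, so the observed difference is 0.13704.
Unpooled SE = √(p̂₁(1−p̂₁)/n₁ + p̂₂(1−p̂₂)/n₂) = √(0.000070593 + 0.000438824) = 0.022570.
z* = 1.960 at the 95% level. Margin of error = 0.04424.
CI: 0.13704 ± 0.04424 = (0.0928, 0.1813).

(0.0928, 0.1813)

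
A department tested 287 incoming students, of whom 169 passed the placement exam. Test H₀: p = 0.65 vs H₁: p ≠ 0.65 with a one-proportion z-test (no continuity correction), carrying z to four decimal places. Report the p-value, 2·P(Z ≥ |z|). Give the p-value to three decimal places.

The sample proportion is 169/287 = 0.58885.
Null standard error: √(0.65·0.35/287) = √0.000792683 = 0.028155.
Test statistic (full precision, shown to 4 dp): z = (169/287 − 0.65)/SE₀ ≈ -2.1719.
p-value = 2·P(Z ≥ |z|) with z = -2.1719 → 0.030.

p-value = 0.030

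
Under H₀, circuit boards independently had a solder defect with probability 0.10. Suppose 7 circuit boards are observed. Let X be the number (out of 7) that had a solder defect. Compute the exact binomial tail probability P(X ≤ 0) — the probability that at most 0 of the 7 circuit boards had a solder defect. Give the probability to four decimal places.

P = 0.4783

X ~ Binomial(n=7, p=0.10).
P(X ≤ 0) = C(7,0)·0.10^0·0.90^7.
= 0.478297 = 0.4783.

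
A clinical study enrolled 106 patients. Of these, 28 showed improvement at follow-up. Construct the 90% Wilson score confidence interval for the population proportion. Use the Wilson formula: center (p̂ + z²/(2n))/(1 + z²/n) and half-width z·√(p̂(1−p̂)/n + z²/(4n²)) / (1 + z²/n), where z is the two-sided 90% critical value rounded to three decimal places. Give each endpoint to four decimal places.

(0.2002, 0.3398)

Here p̂ = 28/106 = 0.26415 and z = 1.645 (z² = 2.706025).
Denominator 1 + z²/n = 1 + 2.706025/106 = 1.025529.
Adjusted center: (0.26415 + z²/(2n))/1.025529 = 0.27002.
Radicand: p̂(1−p̂)/n + z²/(4n²) = 0.001833729 + 0.000060209 = 0.001893938.
Half-width = z·√(radicand)/denom = 1.645·0.043519/1.025529 = 0.06981.
So the interval runs from 0.2002 to 0.3398.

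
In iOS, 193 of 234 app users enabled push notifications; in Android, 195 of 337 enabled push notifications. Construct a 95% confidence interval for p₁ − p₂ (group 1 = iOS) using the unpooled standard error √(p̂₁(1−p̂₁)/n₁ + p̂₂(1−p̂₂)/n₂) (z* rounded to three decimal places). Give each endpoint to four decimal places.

(0.1744, 0.3179)

p̂₁ = 0.82479, p̂₂ = 0.57864, so the observed difference is 0.24615.
SE = √(0.000617581 + 0.000723491) = √0.001341072 = 0.036621.
For 95% confidence, z* = 1.960. Margin = 1.960·0.036621 = 0.07178.
CI: 0.24615 ± 0.07178 = (0.1744, 0.3179).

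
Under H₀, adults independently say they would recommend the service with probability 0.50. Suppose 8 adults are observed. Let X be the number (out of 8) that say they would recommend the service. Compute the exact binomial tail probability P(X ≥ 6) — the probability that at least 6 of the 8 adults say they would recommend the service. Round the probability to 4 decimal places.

P = 0.1445

X ~ Binomial(n=8, p=0.50).
P(X ≥ 6) = C(8,6)·0.50^6·0.50^2 + C(8,7)·0.50^7·0.50^1 + C(8,8)·0.50^8·0.50^0.
= 0.109375 + 0.031250 + 0.003906 = 0.1445.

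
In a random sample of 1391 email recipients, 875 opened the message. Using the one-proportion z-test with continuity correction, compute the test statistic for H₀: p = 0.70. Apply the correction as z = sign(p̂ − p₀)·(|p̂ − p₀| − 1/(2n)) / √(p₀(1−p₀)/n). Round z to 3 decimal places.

With x = 875 successes in n = 1391, p̂ = 0.62904. p̂ − p₀ = -0.070956.
1/(2n) = 0.000359.
Corrected numerator: |-0.070956| − 0.000359 = 0.070597.
Under H₀, SE = √(p₀(1−p₀)/n) = √(0.70·0.30/1391) = √0.000150971 = 0.012287.
z = (−)0.070597/0.012287 = -5.746.

z = -5.746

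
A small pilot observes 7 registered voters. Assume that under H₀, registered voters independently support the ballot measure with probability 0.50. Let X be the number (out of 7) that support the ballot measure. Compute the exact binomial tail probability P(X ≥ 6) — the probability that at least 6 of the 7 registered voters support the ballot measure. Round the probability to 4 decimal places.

X ~ Binomial(n=7, p=0.50).
P(X ≥ 6) = C(7,6)·0.50^6·0.50^1 + C(7,7)·0.50^7·0.50^0.
= 0.054688 + 0.007812 = 0.0625.

P = 0.0625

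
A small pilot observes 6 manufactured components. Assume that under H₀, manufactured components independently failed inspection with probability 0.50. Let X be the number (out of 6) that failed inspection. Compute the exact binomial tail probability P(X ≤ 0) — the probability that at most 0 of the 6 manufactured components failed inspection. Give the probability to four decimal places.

P = 0.0156

X ~ Binomial(n=6, p=0.50).
P(X ≤ 0) = C(6,0)·0.50^0·0.50^6.
= 0.015625 = 0.0156.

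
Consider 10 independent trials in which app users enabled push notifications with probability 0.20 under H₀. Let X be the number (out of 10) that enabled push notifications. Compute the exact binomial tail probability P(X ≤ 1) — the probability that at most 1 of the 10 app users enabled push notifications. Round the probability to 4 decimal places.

P = 0.3758

X ~ Binomial(n=10, p=0.20).
P(X ≤ 1) = C(10,0)·0.20^0·0.80^10 + C(10,1)·0.20^1·0.80^9.
= 0.107374 + 0.268435 = 0.3758.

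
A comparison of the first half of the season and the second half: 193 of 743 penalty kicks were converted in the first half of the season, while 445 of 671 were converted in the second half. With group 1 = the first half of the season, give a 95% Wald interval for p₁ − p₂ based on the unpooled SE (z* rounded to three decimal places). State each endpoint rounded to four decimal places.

(-0.4511, -0.3558)

p̂₁ = 0.25976, p̂₂ = 0.66319, so the observed difference is -0.40343.
Unpooled SE = √(p̂₁(1−p̂₁)/n₁ + p̂₂(1−p̂₂)/n₂) = √(0.000258794 + 0.000332890) = 0.024325.
z* = 1.960 at the 95% level. Margin of error = 0.04768.
CI: -0.40343 ± 0.04768 = (-0.4511, -0.3558).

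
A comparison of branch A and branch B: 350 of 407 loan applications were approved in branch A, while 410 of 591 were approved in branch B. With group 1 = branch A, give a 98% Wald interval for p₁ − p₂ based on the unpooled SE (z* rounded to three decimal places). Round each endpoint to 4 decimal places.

p̂₁ = 0.85995, p̂₂ = 0.69374, so the observed difference is 0.16621.
SE = √(0.000295910 + 0.000359501) = √0.000655411 = 0.025601.
The 98% critical value is z* = 2.326. Margin of error = 0.05955.
CI: 0.16621 ± 0.05955 = (0.1067, 0.2258).

(0.1067, 0.2258)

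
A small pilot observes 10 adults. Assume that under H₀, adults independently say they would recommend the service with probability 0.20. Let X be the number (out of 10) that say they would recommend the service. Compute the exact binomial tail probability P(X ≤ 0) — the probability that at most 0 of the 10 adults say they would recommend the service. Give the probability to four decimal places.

P = 0.1074

X ~ Binomial(n=10, p=0.20).
P(X ≤ 0) = C(10,0)·0.20^0·0.80^10.
= 0.107374 = 0.1074.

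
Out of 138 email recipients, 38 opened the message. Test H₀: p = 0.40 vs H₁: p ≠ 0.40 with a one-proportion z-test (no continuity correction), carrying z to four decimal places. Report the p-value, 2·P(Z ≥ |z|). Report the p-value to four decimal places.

p-value = 0.0028

The sample proportion is 38/138 = 0.27536.
Null standard error: √(0.40·0.60/138) = √0.001739130 = 0.041703.
z = (p̂ − p₀)/SE = (38/138 − 0.40)/0.041703 ≈ -2.9887.
From the standard normal, 2·P(Z ≥ |z|) = 0.0028.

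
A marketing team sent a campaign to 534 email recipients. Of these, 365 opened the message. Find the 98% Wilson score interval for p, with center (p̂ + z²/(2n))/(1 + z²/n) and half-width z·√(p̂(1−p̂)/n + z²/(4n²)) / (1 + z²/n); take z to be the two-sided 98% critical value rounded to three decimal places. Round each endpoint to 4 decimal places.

(0.6351, 0.7283)

p̂ = 365/534 = 0.68352; z = 2.326, so z² = 5.410276.
Denominator 1 + z²/n = 1 + 5.410276/534 = 1.010132.
Adjusted center: (0.68352 + z²/(2n))/1.010132 = 0.68168.
Radicand: p̂(1−p̂)/n + z²/(4n²) = 0.000405094 + 0.000004743 = 0.000409837.
Half-width = z·√(radicand)/denom = 2.326·0.020244/1.010132 = 0.04662.
CI: 0.68168 ± 0.04662 = (0.6351, 0.7283).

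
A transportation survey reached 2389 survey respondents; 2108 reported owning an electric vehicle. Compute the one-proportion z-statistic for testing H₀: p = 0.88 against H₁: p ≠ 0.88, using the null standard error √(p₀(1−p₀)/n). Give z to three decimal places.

z = 0.358

Sample proportion p̂ = 2108/2389 = 0.88238.
Null standard error: √(0.88·0.12/2389) = √0.000044203 = 0.006649.
z = (p̂ − p₀)/SE = (0.88238 − 0.88)/0.006649 = 0.358.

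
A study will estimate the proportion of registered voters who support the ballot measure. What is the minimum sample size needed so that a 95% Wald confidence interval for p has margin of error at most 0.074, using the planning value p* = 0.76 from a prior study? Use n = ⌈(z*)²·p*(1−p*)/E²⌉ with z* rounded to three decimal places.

n = 128

The 95% critical value is z* = 1.960.
p*(1−p*) = 0.1824.
(z*)²·p*(1−p*)/E² = 3.841600·0.1824/0.005476 = 127.960.
⌈127.960⌉ = 128.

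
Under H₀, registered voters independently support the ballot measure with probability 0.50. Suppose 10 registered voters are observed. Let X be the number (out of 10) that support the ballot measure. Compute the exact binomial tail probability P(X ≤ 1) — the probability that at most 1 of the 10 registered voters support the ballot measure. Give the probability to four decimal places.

X is binomial with n = 10 and p = 0.50.
P(X ≤ 1) = C(10,0)·0.50^0·0.50^10 + C(10,1)·0.50^1·0.50^9.
= 0.000977 + 0.009766 = 0.0107.

P = 0.0107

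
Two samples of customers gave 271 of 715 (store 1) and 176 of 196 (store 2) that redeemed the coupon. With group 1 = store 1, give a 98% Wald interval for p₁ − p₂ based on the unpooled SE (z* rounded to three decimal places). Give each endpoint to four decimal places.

(-0.5846, -0.4533)

p̂₁ = 0.37902, p̂₂ = 0.89796, so the observed difference is -0.51894.
SE = √(0.000329181 + 0.000467492) = √0.000796673 = 0.028225.
The 98% critical value is z* = 2.326. Margin of error = 0.06565.
So the interval runs from -0.5846 to -0.4533.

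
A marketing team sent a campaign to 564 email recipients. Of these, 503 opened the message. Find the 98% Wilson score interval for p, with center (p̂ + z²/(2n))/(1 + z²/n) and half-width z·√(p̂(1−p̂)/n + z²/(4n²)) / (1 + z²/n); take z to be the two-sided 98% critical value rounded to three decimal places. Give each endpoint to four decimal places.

(0.8576, 0.9186)

Here p̂ = 503/564 = 0.89184 and z = 2.326 (z² = 5.410276).
1 + z²/n = 1.009593.
Adjusted center: (0.89184 + z²/(2n))/1.009593 = 0.88812.
Radicand: p̂(1−p̂)/n + z²/(4n²) = 0.000171025 + 0.000004252 = 0.000175277.
Half-width = 2.326·√0.000175277/1.009593 = 0.03050.
So the interval runs from 0.8576 to 0.9186.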